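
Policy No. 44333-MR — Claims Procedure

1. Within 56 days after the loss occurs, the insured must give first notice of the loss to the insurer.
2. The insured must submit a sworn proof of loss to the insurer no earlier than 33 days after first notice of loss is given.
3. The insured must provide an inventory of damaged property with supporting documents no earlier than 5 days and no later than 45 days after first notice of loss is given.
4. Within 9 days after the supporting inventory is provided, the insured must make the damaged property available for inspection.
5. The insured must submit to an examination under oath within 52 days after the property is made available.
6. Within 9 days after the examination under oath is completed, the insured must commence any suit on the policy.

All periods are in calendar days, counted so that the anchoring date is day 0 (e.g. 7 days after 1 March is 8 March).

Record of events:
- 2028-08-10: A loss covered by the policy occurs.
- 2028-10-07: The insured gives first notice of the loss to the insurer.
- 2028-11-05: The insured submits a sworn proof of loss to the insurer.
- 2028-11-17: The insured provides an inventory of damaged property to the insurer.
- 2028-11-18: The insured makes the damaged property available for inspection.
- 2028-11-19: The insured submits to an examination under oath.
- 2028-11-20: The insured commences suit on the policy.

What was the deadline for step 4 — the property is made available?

Step 4 runs from 2028-11-17, when the supporting inventory is provided. 9 days after 2028-11-17 is 2028-11-26.

2028-11-26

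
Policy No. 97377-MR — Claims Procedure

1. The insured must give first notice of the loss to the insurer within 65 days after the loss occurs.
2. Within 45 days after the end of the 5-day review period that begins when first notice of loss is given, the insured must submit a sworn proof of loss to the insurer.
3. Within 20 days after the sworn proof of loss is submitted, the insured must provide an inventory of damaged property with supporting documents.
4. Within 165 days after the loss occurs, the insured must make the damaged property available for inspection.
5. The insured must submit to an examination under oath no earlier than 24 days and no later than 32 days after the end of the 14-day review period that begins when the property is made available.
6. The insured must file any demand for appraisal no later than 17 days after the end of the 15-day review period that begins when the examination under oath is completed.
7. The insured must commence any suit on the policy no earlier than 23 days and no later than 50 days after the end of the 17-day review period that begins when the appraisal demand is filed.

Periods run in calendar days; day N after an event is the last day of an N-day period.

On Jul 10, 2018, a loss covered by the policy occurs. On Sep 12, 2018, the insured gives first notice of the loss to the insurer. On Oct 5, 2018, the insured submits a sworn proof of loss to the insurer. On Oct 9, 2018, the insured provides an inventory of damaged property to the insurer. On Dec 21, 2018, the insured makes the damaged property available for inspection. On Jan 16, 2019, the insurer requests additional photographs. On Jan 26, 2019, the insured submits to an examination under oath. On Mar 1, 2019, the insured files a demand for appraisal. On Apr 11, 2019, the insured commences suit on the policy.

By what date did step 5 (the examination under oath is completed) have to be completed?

The property is made available on Dec 21, 2018; the 14-day review period therefore ends Jan 4, 2019, and step 5 runs from that date. The window is 24–32 days after Jan 4, 2019; it closes on Feb 5, 2019.

Feb 5, 2019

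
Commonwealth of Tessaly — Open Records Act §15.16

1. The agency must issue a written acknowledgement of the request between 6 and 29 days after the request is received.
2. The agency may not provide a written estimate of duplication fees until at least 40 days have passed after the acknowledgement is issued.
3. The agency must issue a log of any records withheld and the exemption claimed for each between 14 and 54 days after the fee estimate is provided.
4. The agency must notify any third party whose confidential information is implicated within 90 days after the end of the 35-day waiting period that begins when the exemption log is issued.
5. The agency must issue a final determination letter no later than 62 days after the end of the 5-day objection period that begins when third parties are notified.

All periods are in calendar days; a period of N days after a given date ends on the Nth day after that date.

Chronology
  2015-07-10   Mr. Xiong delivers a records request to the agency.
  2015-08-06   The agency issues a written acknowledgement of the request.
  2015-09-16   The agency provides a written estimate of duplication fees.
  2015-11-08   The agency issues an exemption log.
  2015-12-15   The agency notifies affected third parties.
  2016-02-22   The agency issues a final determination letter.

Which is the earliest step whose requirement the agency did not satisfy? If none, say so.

Step 1 — 6 and 29 days from 2015-07-10 (when the request is received) are 2015-07-16 and 2015-08-08 respectively; 2015-08-06 falls inside that range.
Step 2 — must wait 40 days from 2015-08-06 (when the acknowledgement is issued), so not before 2015-09-15; done 2015-09-16 — permitted.
Step 3 — 14 and 54 days from 2015-09-16 (when the fee estimate is provided) are 2015-09-30 and 2015-11-09 respectively; done 2015-11-08, which is between those dates.
Step 4 — counting 90 days from 2015-12-13 (end of the 35-day waiting period, which began when the exemption log is issued on 2015-11-08) gives a deadline of 2016-03-12; completed 2015-12-15, before the deadline.
Step 5 — counting 62 days from 2015-12-20 (end of the 5-day objection period, which began when third parties are notified on 2015-12-15) gives a deadline of 2016-02-20; done 2016-02-22 — 2 days late.
That is the first point of non-compliance.

Step 5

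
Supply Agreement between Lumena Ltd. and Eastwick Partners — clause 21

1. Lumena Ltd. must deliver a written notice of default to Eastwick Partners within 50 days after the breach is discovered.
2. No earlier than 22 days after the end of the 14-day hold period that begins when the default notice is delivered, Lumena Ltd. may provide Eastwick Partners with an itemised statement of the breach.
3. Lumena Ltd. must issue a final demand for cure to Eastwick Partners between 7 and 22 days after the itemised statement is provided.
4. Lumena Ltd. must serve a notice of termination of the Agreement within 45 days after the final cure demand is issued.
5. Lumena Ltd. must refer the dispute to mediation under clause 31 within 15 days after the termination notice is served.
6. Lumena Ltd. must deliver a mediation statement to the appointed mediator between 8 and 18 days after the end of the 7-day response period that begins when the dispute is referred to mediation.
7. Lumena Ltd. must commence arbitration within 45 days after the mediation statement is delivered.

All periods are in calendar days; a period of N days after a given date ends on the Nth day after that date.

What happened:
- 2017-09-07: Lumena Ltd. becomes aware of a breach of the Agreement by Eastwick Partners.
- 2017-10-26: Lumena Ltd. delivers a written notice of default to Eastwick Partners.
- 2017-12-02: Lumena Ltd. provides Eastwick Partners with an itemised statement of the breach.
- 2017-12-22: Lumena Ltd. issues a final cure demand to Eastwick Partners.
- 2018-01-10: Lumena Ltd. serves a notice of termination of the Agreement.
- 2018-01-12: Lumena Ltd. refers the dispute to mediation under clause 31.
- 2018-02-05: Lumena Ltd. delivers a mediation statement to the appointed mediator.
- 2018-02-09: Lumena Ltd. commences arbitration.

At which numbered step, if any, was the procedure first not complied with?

Step 1 — counting 50 days from 2017-09-07 (when the breach is discovered) gives a deadline of 2017-10-27; completed 2017-10-26, before the deadline.
Step 2 — must wait 22 days from 2017-11-09 (end of the 14-day hold period, which began when the default notice is delivered on 2017-10-26), so not before 2017-12-01; done 2017-12-02 — permitted.
Step 3 — 7 and 22 days from 2017-12-02 (when the itemised statement is provided) are 2017-12-09 and 2017-12-24 respectively; done 2017-12-22 — within the window.
Step 4 — counting 45 days from 2017-12-22 (when the final cure demand is issued) gives a deadline of 2018-02-05; completed 2018-01-10, before the deadline.
Step 5 — counting 15 days from 2018-01-10 (when the termination notice is served) gives a deadline of 2018-01-25; done 2018-01-12 — timely.
Step 6 — 8 and 18 days from 2018-01-19 (end of the 7-day response period, which began when the dispute is referred to mediation on 2018-01-12) are 2018-01-27 and 2018-02-06 respectively; 2018-02-05 falls inside that range.
Step 7 — counting 45 days from 2018-02-05 (when the mediation statement is delivered) gives a deadline of 2018-03-22; done 2018-02-09 — timely.

None — every step was satisfied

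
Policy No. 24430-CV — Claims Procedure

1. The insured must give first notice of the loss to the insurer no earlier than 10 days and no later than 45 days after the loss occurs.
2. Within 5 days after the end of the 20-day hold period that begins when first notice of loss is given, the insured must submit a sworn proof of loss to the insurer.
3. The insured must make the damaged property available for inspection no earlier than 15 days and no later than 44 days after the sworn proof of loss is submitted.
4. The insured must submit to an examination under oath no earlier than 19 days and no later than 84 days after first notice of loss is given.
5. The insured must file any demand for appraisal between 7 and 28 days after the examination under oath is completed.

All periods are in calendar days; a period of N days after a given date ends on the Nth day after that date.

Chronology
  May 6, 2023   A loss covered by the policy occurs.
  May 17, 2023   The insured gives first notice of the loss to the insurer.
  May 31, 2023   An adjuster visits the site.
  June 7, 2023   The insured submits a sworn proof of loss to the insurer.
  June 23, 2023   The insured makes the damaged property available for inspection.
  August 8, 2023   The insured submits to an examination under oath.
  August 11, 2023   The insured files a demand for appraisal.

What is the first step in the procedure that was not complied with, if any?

Step 1: the window is 10–45 days after May 6, 2023 (when the loss occurs), so May 16, 2023 through June 20, 2023; done May 17, 2023, which is between those dates.
Step 2: 5 days after June 6, 2023 (end of the 20-day hold period, which began when first notice of loss is given on May 17, 2023) is June 11, 2023; completed June 7, 2023, before the deadline.
Step 3: the window is 15–44 days after June 7, 2023 (when the sworn proof of loss is submitted), so June 22, 2023 through July 21, 2023; done June 23, 2023 — within the window.
Step 4: the window is 19–84 days after May 17, 2023 (when first notice of loss is given), so June 5, 2023 through August 9, 2023; August 8, 2023 falls inside that range.
Step 5: the window is 7–28 days after August 8, 2023 (when the examination under oath is completed), so August 15, 2023 through September 5, 2023; August 11, 2023 is 4 days too early.
Later steps need not be reached.

Step 5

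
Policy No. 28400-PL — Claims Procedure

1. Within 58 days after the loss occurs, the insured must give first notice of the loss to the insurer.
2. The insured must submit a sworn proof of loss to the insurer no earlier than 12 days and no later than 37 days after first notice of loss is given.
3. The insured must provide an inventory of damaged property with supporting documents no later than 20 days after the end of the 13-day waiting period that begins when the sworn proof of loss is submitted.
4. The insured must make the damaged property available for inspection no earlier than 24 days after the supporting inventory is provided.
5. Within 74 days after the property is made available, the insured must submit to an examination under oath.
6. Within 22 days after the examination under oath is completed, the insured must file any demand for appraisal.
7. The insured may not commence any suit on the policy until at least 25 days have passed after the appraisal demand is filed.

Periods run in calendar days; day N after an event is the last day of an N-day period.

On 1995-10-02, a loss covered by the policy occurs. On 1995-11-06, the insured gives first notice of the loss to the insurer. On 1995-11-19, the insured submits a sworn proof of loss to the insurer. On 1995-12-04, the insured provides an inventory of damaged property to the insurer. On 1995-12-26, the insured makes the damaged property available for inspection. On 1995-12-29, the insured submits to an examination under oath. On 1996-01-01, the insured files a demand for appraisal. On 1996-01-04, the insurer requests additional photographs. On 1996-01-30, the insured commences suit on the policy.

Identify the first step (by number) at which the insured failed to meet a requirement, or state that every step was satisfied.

Step 1: 58 days after 1995-10-02 (when the loss occurs) is 1995-11-29; completed 1995-11-06, before the deadline.
Step 2: the window is 12–37 days after 1995-11-06 (when first notice of loss is given), so 1995-11-18 through 1995-12-13; 1995-11-19 falls inside that range.
Step 3: 20 days after 1995-12-02 (end of the 13-day waiting period, which began when the sworn proof of loss is submitted on 1995-11-19) is 1995-12-22; 1995-12-04 is within that limit.
Step 4: the earliest permitted date is 24 days after 1995-12-04 (when the supporting inventory is provided), i.e. 1995-12-28; done 1995-12-26 — 2 days too early.
The procedure was therefore not followed at step 4.

Step 4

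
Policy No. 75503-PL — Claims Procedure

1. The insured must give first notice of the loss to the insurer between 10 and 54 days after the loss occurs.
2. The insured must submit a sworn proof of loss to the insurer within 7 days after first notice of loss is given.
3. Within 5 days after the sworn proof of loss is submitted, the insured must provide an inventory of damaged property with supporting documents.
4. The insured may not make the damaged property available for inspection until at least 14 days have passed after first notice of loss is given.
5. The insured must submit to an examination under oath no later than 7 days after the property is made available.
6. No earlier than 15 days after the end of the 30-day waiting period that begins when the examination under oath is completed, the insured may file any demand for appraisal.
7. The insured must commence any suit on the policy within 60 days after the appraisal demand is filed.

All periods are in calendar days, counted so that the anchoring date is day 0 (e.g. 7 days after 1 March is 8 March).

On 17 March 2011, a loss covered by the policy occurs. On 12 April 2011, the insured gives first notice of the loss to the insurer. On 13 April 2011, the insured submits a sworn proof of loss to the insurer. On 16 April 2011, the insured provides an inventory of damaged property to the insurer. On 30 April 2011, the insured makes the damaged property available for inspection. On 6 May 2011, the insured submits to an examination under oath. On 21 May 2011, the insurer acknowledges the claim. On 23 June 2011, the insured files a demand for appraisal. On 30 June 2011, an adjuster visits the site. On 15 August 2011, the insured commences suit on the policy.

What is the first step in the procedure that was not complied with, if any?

None — every step was satisfied

(1) the permitted window runs from 17 March 2011 + 10 = 27 March 2011 to 17 March 2011 + 54 = 10 May 2011; done 12 April 2011, which is between those dates.
(2) due by 12 April 2011 + 7 days = 19 April 2011; completed 13 April 2011, before the deadline.
(3) due by 13 April 2011 + 5 days = 18 April 2011; completed 16 April 2011, before the deadline.
(4) permitted from 12 April 2011 + 14 days = 26 April 2011 onward; done 30 April 2011 — permitted.
(5) due by 30 April 2011 + 7 days = 7 May 2011; 6 May 2011 is within that limit.
(6) permitted from 5 June 2011 + 15 days = 20 June 2011 onward; 23 June 2011 is on or after that date.
(7) due by 23 June 2011 + 60 days = 22 August 2011; done 15 August 2011 — timely.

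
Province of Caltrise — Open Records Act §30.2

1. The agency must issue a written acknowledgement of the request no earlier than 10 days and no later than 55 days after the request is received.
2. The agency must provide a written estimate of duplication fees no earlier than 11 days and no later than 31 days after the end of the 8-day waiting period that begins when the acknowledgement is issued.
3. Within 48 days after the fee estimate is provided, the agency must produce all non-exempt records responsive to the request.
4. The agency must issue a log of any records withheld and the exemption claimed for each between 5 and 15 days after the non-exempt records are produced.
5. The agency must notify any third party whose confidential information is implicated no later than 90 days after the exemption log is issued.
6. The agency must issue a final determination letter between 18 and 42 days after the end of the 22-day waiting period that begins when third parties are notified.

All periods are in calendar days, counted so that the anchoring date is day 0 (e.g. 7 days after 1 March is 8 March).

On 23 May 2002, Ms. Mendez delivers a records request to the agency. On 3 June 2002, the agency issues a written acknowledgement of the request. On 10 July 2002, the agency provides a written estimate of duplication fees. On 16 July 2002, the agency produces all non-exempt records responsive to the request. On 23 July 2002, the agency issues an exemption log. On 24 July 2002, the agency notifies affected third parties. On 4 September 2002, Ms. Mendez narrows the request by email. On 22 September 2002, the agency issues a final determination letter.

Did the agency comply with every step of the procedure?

(1) the permitted window runs from 23 May 2002 + 10 = 2 June 2002 to 23 May 2002 + 55 = 17 July 2002; done 3 June 2002, which is between those dates.
(2) the permitted window runs from 11 June 2002 + 11 = 22 June 2002 to 11 June 2002 + 31 = 12 July 2002; done 10 July 2002 — within the window.
(3) due by 10 July 2002 + 48 days = 27 August 2002; done 16 July 2002 — timely.
(4) the permitted window runs from 16 July 2002 + 5 = 21 July 2002 to 16 July 2002 + 15 = 31 July 2002; done 23 July 2002, which is between those dates.
(5) due by 23 July 2002 + 90 days = 21 October 2002; done 24 July 2002 — timely.
(6) the permitted window runs from 15 August 2002 + 18 = 2 September 2002 to 15 August 2002 + 42 = 26 September 2002; done 22 September 2002, which is between those dates.

Yes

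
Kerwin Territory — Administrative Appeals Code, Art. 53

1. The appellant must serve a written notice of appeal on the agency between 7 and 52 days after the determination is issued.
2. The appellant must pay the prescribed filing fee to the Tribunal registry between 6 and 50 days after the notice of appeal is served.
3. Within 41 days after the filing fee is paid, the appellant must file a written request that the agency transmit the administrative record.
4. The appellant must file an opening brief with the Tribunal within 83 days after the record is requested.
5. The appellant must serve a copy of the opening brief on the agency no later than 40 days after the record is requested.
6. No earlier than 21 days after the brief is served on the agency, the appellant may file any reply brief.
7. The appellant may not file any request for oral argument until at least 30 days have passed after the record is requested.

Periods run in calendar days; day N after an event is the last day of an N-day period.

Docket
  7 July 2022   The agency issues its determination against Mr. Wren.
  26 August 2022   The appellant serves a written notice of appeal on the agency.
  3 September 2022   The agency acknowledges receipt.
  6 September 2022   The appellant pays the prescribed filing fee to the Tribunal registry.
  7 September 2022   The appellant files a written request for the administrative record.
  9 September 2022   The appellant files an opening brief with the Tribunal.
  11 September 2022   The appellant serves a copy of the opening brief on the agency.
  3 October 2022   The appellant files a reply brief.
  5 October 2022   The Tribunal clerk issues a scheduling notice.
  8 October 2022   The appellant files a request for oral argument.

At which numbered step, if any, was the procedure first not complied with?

None — every step was satisfied

Step 1: the window is 7–52 days after 7 July 2022 (when the determination is issued), so 14 July 2022 through 28 August 2022; done 26 August 2022 — within the window.
Step 2: the window is 6–50 days after 26 August 2022 (when the notice of appeal is served), so 1 September 2022 through 15 October 2022; done 6 September 2022, which is between those dates.
Step 3: 41 days after 6 September 2022 (when the filing fee is paid) is 17 October 2022; 7 September 2022 is within that limit.
Step 4: 83 days after 7 September 2022 (when the record is requested) is 29 November 2022; done 9 September 2022 — timely.
Step 5: 40 days after 7 September 2022 (when the record is requested) is 17 October 2022; 11 September 2022 is within that limit.
Step 6: the earliest permitted date is 21 days after 11 September 2022 (when the brief is served on the agency), i.e. 2 October 2022; 3 October 2022 is on or after that date.
Step 7: the earliest permitted date is 30 days after 7 September 2022 (when the record is requested), i.e. 7 October 2022; done 8 October 2022, after the minimum wait.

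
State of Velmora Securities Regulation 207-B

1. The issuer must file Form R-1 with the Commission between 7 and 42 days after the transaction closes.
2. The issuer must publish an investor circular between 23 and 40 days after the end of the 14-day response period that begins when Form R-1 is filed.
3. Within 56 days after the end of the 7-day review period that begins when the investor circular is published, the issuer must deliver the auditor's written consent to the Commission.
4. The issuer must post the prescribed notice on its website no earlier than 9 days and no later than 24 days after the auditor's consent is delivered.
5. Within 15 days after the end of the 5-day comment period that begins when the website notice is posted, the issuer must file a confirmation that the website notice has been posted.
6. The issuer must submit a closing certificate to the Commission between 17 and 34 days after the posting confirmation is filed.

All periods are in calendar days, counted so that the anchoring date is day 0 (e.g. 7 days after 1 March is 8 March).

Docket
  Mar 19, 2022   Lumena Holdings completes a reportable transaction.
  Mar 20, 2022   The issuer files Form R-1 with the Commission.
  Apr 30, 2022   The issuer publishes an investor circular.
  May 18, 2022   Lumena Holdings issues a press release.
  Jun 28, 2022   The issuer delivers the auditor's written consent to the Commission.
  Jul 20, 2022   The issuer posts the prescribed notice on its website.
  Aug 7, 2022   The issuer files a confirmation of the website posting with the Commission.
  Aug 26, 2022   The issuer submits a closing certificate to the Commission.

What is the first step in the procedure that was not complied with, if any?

(1) the permitted window runs from Mar 19, 2022 + 7 = Mar 26, 2022 to Mar 19, 2022 + 42 = Apr 30, 2022; done Mar 20, 2022 — 6 days before the window opened.
No need to go further; step 1 was not satisfied.

Step 1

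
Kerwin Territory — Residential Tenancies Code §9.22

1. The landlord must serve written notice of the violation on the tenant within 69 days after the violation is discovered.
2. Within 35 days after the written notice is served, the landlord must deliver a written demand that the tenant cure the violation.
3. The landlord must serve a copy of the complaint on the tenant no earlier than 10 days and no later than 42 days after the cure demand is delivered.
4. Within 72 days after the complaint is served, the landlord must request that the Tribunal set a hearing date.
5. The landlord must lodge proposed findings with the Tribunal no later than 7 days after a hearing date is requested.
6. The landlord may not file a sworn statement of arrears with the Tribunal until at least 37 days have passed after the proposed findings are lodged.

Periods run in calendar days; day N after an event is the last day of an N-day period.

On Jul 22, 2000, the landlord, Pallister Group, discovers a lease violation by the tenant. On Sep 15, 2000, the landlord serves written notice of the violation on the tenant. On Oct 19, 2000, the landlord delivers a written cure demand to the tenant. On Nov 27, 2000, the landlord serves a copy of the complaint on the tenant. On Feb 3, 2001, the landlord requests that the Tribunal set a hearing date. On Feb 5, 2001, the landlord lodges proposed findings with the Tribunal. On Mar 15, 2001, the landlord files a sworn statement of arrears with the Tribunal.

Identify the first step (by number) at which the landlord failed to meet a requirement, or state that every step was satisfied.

Step 1 — counting 69 days from Jul 22, 2000 (when the violation is discovered) gives a deadline of Sep 29, 2000; done Sep 15, 2000 — timely.
Step 2 — counting 35 days from Sep 15, 2000 (when the written notice is served) gives a deadline of Oct 20, 2000; Oct 19, 2000 is within that limit.
Step 3 — 10 and 42 days from Oct 19, 2000 (when the cure demand is delivered) are Oct 29, 2000 and Nov 30, 2000 respectively; Nov 27, 2000 falls inside that range.
Step 4 — counting 72 days from Nov 27, 2000 (when the complaint is served) gives a deadline of Feb 7, 2001; completed Feb 3, 2001, before the deadline.
Step 5 — counting 7 days from Feb 3, 2001 (when a hearing date is requested) gives a deadline of Feb 10, 2001; completed Feb 5, 2001, before the deadline.
Step 6 — must wait 37 days from Feb 5, 2001 (when the proposed findings are lodged), so not before Mar 14, 2001; Mar 15, 2001 is on or after that date.

None — every step was satisfied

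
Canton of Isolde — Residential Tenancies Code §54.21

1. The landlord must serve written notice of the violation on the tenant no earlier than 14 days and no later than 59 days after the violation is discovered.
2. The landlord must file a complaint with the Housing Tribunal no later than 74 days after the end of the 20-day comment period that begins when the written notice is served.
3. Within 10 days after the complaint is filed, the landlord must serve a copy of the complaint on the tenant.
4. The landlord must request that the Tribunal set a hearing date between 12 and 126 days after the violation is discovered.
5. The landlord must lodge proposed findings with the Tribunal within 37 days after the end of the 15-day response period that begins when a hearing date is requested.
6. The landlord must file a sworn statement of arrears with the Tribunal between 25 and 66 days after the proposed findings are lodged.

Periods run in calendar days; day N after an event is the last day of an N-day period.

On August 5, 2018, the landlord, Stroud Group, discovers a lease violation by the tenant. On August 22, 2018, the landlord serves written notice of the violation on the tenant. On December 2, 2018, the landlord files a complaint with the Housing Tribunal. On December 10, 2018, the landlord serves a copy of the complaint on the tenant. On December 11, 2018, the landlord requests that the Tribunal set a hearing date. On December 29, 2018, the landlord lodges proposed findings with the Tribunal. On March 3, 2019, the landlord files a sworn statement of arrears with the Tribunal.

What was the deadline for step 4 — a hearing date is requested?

Step 4 runs from August 5, 2018, when the violation is discovered. The window is 12–126 days after August 5, 2018; it closes on December 9, 2018.

December 9, 2018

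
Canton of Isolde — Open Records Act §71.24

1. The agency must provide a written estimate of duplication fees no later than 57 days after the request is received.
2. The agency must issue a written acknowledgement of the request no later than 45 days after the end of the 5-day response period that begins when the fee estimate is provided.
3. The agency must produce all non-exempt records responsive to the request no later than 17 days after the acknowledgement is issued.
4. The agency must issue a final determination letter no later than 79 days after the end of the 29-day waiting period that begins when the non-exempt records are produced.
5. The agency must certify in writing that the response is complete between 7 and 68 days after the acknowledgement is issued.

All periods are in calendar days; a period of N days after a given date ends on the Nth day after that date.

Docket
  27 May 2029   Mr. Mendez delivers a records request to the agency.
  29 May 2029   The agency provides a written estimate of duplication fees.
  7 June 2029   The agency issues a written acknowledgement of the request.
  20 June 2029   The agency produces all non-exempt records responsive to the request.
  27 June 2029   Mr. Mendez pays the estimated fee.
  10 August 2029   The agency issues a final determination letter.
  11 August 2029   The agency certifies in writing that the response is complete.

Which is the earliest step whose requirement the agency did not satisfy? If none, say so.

(1) due by 27 May 2029 + 57 days = 23 July 2029; 29 May 2029 is within that limit.
(2) due by 3 June 2029 + 45 days = 18 July 2029; completed 7 June 2029, before the deadline.
(3) due by 7 June 2029 + 17 days = 24 June 2029; done 20 June 2029 — timely.
(4) due by 19 July 2029 + 79 days = 6 October 2029; completed 10 August 2029, before the deadline.
(5) the permitted window runs from 7 June 2029 + 7 = 14 June 2029 to 7 June 2029 + 68 = 14 August 2029; done 11 August 2029 — within the window.

None — every step was satisfied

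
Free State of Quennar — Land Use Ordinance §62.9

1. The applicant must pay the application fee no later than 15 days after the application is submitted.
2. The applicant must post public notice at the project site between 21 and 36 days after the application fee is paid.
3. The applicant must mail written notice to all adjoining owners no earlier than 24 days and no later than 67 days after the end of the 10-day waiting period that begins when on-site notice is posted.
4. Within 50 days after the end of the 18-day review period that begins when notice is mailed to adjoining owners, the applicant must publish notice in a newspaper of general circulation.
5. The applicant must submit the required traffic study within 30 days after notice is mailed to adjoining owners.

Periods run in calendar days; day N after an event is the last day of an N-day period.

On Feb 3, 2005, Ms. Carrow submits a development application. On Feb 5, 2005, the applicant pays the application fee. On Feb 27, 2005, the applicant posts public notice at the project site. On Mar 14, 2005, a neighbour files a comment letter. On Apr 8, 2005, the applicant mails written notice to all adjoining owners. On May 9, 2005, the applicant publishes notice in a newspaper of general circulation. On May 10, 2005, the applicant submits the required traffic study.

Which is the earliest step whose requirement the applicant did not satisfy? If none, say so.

Step 5

(1) due by Feb 3, 2005 + 15 days = Feb 18, 2005; done Feb 5, 2005 — timely.
(2) the permitted window runs from Feb 5, 2005 + 21 = Feb 26, 2005 to Feb 5, 2005 + 36 = Mar 13, 2005; done Feb 27, 2005 — within the window.
(3) the permitted window runs from Mar 9, 2005 + 24 = Apr 2, 2005 to Mar 9, 2005 + 67 = May 15, 2005; done Apr 8, 2005 — within the window.
(4) due by Apr 26, 2005 + 50 days = Jun 15, 2005; May 9, 2005 is within that limit.
(5) due by Apr 8, 2005 + 30 days = May 8, 2005; May 10, 2005 misses that deadline by 2 days.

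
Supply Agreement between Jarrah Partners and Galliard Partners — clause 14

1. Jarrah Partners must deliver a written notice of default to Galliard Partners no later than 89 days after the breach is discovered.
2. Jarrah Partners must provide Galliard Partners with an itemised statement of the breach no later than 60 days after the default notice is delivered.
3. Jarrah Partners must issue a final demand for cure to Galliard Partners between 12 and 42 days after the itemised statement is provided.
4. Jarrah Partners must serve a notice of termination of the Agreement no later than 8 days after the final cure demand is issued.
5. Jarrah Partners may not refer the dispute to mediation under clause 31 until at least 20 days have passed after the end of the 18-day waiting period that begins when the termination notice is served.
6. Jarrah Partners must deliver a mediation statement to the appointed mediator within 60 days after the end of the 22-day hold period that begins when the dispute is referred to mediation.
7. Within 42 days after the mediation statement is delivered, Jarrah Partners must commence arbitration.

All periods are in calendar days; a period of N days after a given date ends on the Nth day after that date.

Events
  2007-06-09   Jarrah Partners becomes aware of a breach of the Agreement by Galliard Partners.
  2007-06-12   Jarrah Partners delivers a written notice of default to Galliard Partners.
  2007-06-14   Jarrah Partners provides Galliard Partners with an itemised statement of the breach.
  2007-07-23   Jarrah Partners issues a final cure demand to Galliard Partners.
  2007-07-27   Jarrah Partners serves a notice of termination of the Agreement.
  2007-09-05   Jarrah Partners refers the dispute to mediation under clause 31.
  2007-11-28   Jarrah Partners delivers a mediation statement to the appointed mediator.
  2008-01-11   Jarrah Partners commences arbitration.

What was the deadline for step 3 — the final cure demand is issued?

Step 3 runs from 2007-06-14, when the itemised statement is provided. The window is 12–42 days after 2007-06-14; it closes on 2007-07-26.

2007-07-26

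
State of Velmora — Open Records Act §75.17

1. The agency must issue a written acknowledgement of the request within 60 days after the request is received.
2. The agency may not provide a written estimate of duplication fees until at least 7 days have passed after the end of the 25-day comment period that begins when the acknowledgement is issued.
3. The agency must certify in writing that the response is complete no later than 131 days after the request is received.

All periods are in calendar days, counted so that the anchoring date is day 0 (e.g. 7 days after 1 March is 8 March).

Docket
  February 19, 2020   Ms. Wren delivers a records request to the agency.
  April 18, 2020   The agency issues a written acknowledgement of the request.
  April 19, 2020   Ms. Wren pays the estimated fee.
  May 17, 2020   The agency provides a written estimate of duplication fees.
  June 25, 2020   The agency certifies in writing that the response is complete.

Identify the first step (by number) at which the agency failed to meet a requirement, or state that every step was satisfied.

(1) due by February 19, 2020 + 60 days = April 19, 2020; April 18, 2020 is within that limit.
(2) permitted from May 13, 2020 + 7 days = May 20, 2020 onward; acted on May 17, 2020, 3 days prematurely.
The analysis stops there.

Step 2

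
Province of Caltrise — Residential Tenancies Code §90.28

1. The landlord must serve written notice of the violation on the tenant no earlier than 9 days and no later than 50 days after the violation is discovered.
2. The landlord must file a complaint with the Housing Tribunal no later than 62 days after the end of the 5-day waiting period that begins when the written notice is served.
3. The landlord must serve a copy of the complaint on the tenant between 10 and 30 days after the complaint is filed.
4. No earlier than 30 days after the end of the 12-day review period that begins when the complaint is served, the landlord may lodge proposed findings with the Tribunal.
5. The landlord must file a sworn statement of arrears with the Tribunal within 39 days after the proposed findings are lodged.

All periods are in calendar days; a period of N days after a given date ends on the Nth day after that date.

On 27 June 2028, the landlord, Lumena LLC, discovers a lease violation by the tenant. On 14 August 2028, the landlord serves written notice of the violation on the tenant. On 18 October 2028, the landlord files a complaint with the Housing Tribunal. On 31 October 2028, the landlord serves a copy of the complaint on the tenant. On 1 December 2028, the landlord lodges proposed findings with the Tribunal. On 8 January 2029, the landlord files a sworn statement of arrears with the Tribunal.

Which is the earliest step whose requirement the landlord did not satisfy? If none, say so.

(1) the permitted window runs from 27 June 2028 + 9 = 6 July 2028 to 27 June 2028 + 50 = 16 August 2028; done 14 August 2028, which is between those dates.
(2) due by 19 August 2028 + 62 days = 20 October 2028; 18 October 2028 is within that limit.
(3) the permitted window runs from 18 October 2028 + 10 = 28 October 2028 to 18 October 2028 + 30 = 17 November 2028; done 31 October 2028, which is between those dates.
(4) permitted from 12 November 2028 + 30 days = 12 December 2028 onward; 1 December 2028 is 11 days before the earliest permitted date.

Step 4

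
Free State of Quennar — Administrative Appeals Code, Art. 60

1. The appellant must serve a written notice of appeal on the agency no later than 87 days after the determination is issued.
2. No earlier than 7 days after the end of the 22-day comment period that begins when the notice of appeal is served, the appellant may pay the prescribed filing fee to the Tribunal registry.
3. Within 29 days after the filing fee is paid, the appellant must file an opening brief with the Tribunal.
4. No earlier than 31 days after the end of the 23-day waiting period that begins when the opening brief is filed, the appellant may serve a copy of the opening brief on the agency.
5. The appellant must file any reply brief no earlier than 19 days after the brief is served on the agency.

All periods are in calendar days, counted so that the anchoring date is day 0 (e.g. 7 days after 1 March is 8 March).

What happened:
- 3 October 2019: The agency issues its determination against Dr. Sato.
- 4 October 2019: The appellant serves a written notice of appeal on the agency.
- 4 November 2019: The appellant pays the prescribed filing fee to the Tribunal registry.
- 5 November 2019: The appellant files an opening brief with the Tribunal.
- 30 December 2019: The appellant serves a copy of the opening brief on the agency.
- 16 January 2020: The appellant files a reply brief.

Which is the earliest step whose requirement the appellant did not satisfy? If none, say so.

Step 5

(1) due by 3 October 2019 + 87 days = 29 December 2019; 4 October 2019 is within that limit.
(2) permitted from 26 October 2019 + 7 days = 2 November 2019 onward; 4 November 2019 is on or after that date.
(3) due by 4 November 2019 + 29 days = 3 December 2019; done 5 November 2019 — timely.
(4) permitted from 28 November 2019 + 31 days = 29 December 2019 onward; done 30 December 2019 — permitted.
(5) permitted from 30 December 2019 + 19 days = 18 January 2020 onward; 16 January 2020 is 2 days before the earliest permitted date.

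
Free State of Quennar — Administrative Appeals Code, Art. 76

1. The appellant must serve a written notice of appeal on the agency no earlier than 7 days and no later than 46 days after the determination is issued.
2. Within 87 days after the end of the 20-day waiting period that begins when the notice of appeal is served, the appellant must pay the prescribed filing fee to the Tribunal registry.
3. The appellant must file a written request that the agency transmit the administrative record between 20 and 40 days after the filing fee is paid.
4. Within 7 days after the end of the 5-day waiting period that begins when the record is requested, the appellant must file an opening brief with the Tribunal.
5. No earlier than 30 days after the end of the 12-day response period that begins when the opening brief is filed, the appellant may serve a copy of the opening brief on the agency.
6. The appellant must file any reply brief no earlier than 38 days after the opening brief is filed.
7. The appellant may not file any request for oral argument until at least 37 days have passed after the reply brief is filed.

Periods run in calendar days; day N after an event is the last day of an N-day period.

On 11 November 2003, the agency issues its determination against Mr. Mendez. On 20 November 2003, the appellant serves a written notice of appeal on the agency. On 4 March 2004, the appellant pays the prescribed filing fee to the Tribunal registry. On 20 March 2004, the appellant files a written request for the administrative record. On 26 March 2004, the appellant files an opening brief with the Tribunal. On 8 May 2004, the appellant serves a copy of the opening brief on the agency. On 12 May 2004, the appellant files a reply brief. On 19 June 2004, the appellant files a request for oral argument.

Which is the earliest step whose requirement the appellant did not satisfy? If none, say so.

Step 1 — 7 and 46 days from 11 November 2003 (when the determination is issued) are 18 November 2003 and 27 December 2003 respectively; done 20 November 2003, which is between those dates.
Step 2 — counting 87 days from 10 December 2003 (end of the 20-day waiting period, which began when the notice of appeal is served on 20 November 2003) gives a deadline of 6 March 2004; done 4 March 2004 — timely.
Step 3 — 20 and 40 days from 4 March 2004 (when the filing fee is paid) are 24 March 2004 and 13 April 2004 respectively; done 20 March 2004 — 4 days before the window opened.

Step 3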